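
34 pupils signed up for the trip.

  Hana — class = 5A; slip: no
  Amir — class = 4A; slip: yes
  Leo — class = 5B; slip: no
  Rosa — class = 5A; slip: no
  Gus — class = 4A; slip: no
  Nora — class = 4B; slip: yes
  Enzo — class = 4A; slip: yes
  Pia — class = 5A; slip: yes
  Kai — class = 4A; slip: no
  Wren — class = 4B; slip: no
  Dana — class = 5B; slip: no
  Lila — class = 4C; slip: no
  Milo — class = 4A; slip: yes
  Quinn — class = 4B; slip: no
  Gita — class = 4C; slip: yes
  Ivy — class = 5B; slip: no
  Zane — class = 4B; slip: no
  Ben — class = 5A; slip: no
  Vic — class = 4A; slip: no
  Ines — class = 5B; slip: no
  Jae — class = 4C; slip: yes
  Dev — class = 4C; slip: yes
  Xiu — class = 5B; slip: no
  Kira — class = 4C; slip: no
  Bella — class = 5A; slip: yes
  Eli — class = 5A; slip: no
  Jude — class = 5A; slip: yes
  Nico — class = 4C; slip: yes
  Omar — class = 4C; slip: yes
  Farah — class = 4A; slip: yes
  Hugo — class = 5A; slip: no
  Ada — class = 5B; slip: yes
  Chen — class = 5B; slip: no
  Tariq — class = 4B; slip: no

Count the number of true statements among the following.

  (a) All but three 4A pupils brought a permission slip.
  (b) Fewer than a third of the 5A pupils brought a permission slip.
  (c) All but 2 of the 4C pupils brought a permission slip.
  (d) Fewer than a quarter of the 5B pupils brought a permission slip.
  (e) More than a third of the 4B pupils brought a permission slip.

3

(a) 4A: |A| = 7, |A ∩ B| = 4; needs |A ∖ B| = 3 — true.
(b) 5A: |A| = 8, |A ∩ B| = 3; needs |A ∩ B| / |A| < 1/3 — false.
(c) 4C: |A| = 7, |A ∩ B| = 5; needs |A ∖ B| = 2 — true.
(d) 5B: |A| = 7, |A ∩ B| = 1; needs |A ∩ B| / |A| < 1/4 — true.
(e) 4B: |A| = 5, |A ∩ B| = 1; needs |A ∩ B| / |A| > 1/3 — false.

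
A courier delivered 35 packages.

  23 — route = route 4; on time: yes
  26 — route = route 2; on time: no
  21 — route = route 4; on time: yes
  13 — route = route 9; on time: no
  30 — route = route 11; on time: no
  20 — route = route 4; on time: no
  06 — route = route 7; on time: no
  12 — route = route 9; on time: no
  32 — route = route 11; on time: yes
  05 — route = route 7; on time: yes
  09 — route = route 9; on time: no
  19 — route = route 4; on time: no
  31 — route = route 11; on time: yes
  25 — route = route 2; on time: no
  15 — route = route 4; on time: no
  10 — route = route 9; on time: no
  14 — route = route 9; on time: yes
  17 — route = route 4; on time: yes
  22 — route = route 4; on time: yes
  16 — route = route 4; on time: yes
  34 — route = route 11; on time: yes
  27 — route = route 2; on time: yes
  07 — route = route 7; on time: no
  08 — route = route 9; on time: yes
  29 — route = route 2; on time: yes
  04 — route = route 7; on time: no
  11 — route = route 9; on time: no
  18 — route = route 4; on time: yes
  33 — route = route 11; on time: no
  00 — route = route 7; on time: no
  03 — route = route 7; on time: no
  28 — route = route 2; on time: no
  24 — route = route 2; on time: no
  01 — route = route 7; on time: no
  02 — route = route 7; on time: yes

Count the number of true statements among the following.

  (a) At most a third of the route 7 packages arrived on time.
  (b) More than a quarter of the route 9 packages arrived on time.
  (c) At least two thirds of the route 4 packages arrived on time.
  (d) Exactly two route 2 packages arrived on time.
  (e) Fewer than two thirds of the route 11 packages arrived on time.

(a) route 7: |A| = 8, |A ∩ B| = 2; needs |A ∩ B| / |A| ≤ 1/3 — true.
(b) route 9: |A| = 7, |A ∩ B| = 2; needs |A ∩ B| / |A| > 1/4 — true.
(c) route 4: |A| = 9, |A ∩ B| = 6; needs |A ∩ B| / |A| ≥ 2/3 — true.
(d) route 2: |A| = 6, |A ∩ B| = 2; needs |A ∩ B| = 2 — true.
(e) route 11: |A| = 5, |A ∩ B| = 3; needs |A ∩ B| / |A| < 2/3 — true.

5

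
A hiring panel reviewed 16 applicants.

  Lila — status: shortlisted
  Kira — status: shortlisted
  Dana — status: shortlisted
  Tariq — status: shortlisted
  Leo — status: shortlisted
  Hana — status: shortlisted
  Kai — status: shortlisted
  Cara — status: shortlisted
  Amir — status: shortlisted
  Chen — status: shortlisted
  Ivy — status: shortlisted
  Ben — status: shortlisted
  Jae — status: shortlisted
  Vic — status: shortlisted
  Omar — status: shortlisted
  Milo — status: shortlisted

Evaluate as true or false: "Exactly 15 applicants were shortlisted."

False

The determiner here denotes the relation: |A ∩ B| = 15.
|A| = 16, |A ∩ B| = 16, |A ∖ B| = 0.
|A ∩ B| = 16, so the statement is false.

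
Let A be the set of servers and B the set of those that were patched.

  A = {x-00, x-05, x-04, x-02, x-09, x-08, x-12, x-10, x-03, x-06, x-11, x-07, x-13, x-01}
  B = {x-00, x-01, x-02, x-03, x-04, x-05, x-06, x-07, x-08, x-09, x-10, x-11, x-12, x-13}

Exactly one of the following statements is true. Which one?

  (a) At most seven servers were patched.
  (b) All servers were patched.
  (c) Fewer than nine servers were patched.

(b)

|A| = 14, |A ∩ B| = 14, |A ∖ B| = 0.
(a) requires |A ∩ B| ≤ 7: false.
(b) requires A ⊆ B, i.e. every element of A is in B (|A ∖ B| = 0): true.
(c) requires |A ∩ B| < 9: false.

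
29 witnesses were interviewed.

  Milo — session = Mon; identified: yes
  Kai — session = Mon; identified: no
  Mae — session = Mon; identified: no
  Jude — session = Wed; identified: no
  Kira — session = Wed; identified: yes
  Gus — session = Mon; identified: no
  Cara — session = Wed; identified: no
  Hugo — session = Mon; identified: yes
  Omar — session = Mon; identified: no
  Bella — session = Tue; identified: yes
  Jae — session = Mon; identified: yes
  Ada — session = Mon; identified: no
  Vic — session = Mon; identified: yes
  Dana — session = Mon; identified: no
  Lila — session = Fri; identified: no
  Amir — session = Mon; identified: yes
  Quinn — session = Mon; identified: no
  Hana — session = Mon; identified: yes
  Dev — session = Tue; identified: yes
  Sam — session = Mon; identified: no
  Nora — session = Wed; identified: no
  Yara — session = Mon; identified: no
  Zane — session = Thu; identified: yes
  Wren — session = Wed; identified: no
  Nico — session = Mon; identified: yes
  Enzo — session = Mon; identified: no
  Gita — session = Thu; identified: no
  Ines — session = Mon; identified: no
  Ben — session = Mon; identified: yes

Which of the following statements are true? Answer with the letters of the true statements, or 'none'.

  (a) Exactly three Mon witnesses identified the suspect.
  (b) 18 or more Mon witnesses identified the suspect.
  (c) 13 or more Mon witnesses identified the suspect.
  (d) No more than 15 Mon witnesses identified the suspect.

|A| = 19, |A ∩ B| = 8, |A ∖ B| = 11.
(a) |A ∩ B| = 3: fails.
(b) |A ∩ B| ≥ 18: fails.
(c) |A ∩ B| ≥ 13: fails.
(d) |A ∩ B| ≤ 15: holds.

(d)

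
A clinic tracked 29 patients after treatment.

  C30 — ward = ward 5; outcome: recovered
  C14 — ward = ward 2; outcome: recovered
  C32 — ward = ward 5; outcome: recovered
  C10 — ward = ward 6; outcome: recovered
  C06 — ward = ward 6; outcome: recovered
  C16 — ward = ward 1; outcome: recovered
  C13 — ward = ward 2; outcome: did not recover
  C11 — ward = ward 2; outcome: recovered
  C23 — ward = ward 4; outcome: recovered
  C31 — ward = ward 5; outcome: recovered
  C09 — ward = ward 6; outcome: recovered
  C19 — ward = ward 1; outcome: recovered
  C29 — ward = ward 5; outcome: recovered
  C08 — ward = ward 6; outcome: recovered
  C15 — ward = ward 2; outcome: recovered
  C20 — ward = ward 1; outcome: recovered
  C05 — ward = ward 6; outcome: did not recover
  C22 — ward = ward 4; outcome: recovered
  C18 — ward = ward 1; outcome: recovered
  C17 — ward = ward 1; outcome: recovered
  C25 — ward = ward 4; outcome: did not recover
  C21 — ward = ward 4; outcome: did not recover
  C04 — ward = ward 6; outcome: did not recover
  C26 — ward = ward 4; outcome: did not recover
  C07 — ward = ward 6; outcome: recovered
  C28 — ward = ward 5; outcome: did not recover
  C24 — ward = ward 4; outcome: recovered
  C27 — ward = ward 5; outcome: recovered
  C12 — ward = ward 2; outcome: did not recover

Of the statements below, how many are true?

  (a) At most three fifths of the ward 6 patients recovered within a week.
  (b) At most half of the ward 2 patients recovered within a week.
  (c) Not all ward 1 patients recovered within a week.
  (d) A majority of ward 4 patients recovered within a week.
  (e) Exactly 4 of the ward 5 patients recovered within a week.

(a) ward 6: |A| = 7, |A ∩ B| = 5; needs |A ∩ B| / |A| ≤ 3/5 — false.
(b) ward 2: |A| = 5, |A ∩ B| = 3; needs |A ∩ B| ≤ |A ∖ B| — false.
(c) ward 1: |A| = 5, |A ∩ B| = 5; needs A ⊄ B (|A ∖ B| ≥ 1) — false.
(d) ward 4: |A| = 6, |A ∩ B| = 3; needs |A ∩ B| > |A ∖ B| — false.
(e) ward 5: |A| = 6, |A ∩ B| = 5; needs |A ∩ B| = 4 — false.

0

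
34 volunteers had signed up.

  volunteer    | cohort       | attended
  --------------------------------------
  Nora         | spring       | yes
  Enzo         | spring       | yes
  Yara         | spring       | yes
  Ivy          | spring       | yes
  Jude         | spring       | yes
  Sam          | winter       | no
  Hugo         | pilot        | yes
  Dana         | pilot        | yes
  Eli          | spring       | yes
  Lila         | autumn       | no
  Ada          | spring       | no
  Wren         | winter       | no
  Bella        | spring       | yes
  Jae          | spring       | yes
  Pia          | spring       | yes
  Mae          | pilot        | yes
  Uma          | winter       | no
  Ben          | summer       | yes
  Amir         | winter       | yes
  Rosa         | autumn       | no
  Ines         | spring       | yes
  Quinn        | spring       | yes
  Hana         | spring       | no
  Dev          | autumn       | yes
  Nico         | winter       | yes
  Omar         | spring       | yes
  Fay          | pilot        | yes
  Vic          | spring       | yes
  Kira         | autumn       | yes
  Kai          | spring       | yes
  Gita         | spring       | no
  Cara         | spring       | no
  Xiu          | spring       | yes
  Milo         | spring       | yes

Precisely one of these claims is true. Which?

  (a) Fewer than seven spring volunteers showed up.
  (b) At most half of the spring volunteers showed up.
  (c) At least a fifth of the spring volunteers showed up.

(c)

|A| = 20, |A ∩ B| = 16, |A ∖ B| = 4.
(a) requires |A ∩ B| < 7: false.
(b) requires |A ∩ B| ≤ |A ∖ B|: false.
(c) requires |A ∩ B| / |A| ≥ 1/5: true.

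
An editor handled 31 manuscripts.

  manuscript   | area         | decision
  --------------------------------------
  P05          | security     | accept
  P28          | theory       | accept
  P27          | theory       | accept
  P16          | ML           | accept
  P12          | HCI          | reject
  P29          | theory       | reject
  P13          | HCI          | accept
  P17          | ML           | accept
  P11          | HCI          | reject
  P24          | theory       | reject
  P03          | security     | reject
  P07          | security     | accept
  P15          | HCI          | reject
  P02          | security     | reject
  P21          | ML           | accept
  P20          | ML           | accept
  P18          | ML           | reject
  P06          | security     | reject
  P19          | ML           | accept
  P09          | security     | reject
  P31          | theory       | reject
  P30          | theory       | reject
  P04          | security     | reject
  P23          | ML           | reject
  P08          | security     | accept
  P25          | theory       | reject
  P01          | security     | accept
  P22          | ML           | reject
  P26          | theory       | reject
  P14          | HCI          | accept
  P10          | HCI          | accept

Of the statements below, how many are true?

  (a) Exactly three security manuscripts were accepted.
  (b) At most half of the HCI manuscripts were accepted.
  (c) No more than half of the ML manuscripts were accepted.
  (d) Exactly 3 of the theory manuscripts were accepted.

(a) security: |A| = 9, |A ∩ B| = 4; needs |A ∩ B| = 3 — false.
(b) HCI: |A| = 6, |A ∩ B| = 3; needs |A ∩ B| ≤ |A ∖ B| — true.
(c) ML: |A| = 8, |A ∩ B| = 5; needs |A ∩ B| ≤ |A ∖ B| — false.
(d) theory: |A| = 8, |A ∩ B| = 2; needs |A ∩ B| = 3 — false.

1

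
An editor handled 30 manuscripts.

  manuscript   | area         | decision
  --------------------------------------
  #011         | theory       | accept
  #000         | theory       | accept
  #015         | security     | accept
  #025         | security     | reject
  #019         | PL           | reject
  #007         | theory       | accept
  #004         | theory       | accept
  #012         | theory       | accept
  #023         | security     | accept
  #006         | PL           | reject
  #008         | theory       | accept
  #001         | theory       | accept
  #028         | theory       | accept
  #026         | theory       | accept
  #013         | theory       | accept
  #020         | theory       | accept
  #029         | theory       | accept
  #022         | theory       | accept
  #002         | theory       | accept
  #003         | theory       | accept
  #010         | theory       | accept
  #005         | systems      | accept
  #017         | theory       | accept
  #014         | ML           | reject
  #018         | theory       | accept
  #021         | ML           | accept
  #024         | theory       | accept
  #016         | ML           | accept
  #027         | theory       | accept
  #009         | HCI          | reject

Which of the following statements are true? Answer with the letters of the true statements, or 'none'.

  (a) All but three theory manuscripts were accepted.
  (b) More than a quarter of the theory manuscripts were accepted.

(b)

|A| = 20, |A ∩ B| = 20, |A ∖ B| = 0.
(a) |A ∖ B| = 3: fails.
(b) |A ∩ B| / |A| > 1/4: holds.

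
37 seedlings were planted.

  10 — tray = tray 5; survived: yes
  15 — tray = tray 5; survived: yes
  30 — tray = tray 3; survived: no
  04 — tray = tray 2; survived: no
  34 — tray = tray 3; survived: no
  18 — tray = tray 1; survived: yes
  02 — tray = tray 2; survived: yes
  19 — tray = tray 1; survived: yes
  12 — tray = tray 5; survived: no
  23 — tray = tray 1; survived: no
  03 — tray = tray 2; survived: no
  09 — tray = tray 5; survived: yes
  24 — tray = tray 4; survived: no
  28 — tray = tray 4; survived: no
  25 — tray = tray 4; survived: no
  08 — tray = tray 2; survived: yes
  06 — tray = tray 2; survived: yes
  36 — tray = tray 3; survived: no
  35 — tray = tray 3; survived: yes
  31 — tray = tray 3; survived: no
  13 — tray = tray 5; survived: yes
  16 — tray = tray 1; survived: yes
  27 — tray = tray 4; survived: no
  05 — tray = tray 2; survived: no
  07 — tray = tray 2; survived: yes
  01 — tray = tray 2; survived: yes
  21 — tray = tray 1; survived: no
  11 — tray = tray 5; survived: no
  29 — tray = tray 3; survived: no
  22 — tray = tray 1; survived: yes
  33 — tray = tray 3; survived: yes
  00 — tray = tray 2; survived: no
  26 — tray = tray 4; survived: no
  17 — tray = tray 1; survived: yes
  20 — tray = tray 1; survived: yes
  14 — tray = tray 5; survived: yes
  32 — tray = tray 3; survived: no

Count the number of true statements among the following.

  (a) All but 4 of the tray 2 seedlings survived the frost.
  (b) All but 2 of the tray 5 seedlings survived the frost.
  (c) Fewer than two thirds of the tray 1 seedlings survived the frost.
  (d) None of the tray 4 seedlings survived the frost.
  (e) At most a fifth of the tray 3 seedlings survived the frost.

(a) tray 2: |A| = 9, |A ∩ B| = 5; needs |A ∖ B| = 4 — true.
(b) tray 5: |A| = 7, |A ∩ B| = 5; needs |A ∖ B| = 2 — true.
(c) tray 1: |A| = 8, |A ∩ B| = 6; needs |A ∩ B| / |A| < 2/3 — false.
(d) tray 4: |A| = 5, |A ∩ B| = 0; needs A ∩ B = ∅ (|A ∩ B| = 0) — true.
(e) tray 3: |A| = 8, |A ∩ B| = 2; needs |A ∩ B| / |A| ≤ 1/5 — false.

3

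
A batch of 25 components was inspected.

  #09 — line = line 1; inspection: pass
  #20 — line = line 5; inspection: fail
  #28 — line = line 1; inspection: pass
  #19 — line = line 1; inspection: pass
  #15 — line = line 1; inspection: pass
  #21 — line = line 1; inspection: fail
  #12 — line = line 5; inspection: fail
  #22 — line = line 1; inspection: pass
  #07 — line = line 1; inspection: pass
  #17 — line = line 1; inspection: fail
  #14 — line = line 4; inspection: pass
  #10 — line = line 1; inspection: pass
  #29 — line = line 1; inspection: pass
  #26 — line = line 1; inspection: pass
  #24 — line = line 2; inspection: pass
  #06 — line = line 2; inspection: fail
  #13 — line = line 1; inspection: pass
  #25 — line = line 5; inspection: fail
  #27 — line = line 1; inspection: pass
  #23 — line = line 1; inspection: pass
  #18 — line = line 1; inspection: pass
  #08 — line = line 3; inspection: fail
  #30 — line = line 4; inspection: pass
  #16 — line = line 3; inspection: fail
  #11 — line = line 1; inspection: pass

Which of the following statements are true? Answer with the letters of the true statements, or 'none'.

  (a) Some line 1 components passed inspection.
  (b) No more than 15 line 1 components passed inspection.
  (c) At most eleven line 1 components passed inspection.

|A| = 16, |A ∩ B| = 14, |A ∖ B| = 2.
(a) A ∩ B ≠ ∅ (|A ∩ B| ≥ 1): holds.
(b) |A ∩ B| ≤ 15: holds.
(c) |A ∩ B| ≤ 11: fails.

(a), (b)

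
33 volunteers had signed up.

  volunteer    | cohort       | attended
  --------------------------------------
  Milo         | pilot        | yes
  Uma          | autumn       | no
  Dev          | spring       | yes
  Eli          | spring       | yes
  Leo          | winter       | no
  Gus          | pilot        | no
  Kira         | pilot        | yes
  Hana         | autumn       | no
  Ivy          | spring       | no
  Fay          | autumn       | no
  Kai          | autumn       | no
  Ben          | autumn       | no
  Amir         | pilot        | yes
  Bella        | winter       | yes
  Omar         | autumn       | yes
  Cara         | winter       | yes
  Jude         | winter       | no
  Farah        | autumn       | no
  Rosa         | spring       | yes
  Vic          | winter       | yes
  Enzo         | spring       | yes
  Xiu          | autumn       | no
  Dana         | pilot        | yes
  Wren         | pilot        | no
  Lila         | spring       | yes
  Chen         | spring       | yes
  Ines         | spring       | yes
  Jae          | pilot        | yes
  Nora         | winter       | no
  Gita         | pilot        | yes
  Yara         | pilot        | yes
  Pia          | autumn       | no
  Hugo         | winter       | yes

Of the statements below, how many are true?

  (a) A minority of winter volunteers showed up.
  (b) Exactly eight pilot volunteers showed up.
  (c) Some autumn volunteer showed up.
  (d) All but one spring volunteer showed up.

2

(a) winter: |A| = 7, |A ∩ B| = 4; needs |A ∩ B| < |A ∖ B| — false.
(b) pilot: |A| = 9, |A ∩ B| = 7; needs |A ∩ B| = 8 — false.
(c) autumn: |A| = 9, |A ∩ B| = 1; needs A ∩ B ≠ ∅ (|A ∩ B| ≥ 1) — true.
(d) spring: |A| = 8, |A ∩ B| = 7; needs |A ∖ B| = 1 — true.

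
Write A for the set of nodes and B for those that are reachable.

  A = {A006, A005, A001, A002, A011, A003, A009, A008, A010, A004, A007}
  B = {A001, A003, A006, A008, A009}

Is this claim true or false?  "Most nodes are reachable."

Truth condition: |A ∩ B| > |A ∖ B|.
A (the restrictor) = {A006, A005, A001, A002, A011, A003, A009, A008, A010, A004, A007}, |A| = 11.
A ∩ B = {A006, A001, A003, A009, A008}, so |A ∩ B| = 5.
A ∖ B = {A005, A002, A011, A010, A004, A007}, so |A ∖ B| = 6.
5 < 6, so the statement is false.

False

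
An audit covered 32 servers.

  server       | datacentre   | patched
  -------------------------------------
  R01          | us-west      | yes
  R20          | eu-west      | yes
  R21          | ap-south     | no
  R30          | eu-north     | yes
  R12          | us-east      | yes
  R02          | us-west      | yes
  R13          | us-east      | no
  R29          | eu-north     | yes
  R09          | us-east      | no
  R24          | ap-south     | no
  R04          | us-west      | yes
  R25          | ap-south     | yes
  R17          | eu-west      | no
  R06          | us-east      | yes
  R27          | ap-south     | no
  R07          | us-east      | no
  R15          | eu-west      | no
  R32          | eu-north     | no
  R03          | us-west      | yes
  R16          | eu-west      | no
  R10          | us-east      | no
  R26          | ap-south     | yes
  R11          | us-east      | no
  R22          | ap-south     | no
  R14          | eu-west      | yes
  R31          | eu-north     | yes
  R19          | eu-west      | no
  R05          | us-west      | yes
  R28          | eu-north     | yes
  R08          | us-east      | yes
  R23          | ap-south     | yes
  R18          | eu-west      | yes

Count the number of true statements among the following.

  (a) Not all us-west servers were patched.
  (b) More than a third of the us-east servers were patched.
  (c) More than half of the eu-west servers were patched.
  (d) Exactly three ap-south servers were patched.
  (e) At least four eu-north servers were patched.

3

(a) us-west: |A| = 5, |A ∩ B| = 5; needs A ⊄ B (|A ∖ B| ≥ 1) — false.
(b) us-east: |A| = 8, |A ∩ B| = 3; needs |A ∩ B| / |A| > 1/3 — true.
(c) eu-west: |A| = 7, |A ∩ B| = 3; needs |A ∩ B| > |A ∖ B| — false.
(d) ap-south: |A| = 7, |A ∩ B| = 3; needs |A ∩ B| = 3 — true.
(e) eu-north: |A| = 5, |A ∩ B| = 4; needs |A ∩ B| ≥ 4 — true.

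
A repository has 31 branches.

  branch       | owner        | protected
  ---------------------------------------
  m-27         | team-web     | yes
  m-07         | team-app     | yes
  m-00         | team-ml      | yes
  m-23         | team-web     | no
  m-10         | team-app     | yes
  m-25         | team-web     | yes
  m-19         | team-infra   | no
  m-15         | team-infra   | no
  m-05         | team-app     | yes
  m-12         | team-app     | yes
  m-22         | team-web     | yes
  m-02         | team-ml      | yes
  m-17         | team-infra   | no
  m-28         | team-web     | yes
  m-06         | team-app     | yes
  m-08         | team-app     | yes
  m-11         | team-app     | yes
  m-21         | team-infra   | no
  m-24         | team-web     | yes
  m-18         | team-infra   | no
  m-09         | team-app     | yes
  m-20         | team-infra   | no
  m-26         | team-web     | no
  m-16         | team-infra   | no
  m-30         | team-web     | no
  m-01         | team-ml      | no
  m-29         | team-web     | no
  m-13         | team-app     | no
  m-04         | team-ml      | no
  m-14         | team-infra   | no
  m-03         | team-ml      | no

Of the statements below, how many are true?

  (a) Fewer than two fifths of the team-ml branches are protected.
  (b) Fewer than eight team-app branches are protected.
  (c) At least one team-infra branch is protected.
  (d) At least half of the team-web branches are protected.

1

(a) team-ml: |A| = 5, |A ∩ B| = 2; needs |A ∩ B| / |A| < 2/5 — false.
(b) team-app: |A| = 9, |A ∩ B| = 8; needs |A ∩ B| < 8 — false.
(c) team-infra: |A| = 8, |A ∩ B| = 0; needs A ∩ B ≠ ∅ (|A ∩ B| ≥ 1) — false.
(d) team-web: |A| = 9, |A ∩ B| = 5; needs |A ∩ B| ≥ |A ∖ B| — true.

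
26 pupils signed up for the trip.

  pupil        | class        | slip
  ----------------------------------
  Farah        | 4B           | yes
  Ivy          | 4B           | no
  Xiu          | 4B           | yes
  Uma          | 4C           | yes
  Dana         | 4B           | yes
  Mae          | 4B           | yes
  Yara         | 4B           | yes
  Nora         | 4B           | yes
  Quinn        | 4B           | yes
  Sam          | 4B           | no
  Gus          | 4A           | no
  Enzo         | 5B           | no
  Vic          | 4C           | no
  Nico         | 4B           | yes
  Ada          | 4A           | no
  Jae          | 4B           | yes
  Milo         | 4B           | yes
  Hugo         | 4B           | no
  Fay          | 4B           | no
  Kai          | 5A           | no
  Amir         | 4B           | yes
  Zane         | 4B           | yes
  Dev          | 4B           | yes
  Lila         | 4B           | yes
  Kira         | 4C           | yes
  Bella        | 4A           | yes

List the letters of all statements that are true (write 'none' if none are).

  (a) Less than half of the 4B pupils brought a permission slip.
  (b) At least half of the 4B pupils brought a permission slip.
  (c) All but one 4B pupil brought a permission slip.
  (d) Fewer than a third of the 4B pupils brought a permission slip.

(b)

|A| = 18, |A ∩ B| = 14, |A ∖ B| = 4.
(a) |A ∩ B| < |A ∖ B|: fails.
(b) |A ∩ B| ≥ |A ∖ B|: holds.
(c) |A ∖ B| = 1: fails.
(d) |A ∩ B| / |A| < 1/3: fails.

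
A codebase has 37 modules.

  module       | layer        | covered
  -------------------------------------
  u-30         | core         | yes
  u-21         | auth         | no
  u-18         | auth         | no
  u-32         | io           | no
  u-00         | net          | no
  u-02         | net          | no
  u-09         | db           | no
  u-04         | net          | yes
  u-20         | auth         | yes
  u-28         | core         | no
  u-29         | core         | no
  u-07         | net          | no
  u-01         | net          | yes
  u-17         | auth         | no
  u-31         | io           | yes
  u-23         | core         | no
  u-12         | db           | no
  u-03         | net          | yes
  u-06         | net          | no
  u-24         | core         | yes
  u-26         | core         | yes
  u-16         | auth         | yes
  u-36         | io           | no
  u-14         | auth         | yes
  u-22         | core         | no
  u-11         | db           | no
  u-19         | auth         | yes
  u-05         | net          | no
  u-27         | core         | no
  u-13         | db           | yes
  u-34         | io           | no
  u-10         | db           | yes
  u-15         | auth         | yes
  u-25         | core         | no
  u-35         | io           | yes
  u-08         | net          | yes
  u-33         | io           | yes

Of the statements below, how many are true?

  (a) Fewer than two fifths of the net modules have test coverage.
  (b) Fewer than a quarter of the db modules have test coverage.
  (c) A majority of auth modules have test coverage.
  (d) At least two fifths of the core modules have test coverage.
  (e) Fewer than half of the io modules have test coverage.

1

(a) net: |A| = 9, |A ∩ B| = 4; needs |A ∩ B| / |A| < 2/5 — false.
(b) db: |A| = 5, |A ∩ B| = 2; needs |A ∩ B| / |A| < 1/4 — false.
(c) auth: |A| = 8, |A ∩ B| = 5; needs |A ∩ B| > |A ∖ B| — true.
(d) core: |A| = 9, |A ∩ B| = 3; needs |A ∩ B| / |A| ≥ 2/5 — false.
(e) io: |A| = 6, |A ∩ B| = 3; needs |A ∩ B| < |A ∖ B| — false.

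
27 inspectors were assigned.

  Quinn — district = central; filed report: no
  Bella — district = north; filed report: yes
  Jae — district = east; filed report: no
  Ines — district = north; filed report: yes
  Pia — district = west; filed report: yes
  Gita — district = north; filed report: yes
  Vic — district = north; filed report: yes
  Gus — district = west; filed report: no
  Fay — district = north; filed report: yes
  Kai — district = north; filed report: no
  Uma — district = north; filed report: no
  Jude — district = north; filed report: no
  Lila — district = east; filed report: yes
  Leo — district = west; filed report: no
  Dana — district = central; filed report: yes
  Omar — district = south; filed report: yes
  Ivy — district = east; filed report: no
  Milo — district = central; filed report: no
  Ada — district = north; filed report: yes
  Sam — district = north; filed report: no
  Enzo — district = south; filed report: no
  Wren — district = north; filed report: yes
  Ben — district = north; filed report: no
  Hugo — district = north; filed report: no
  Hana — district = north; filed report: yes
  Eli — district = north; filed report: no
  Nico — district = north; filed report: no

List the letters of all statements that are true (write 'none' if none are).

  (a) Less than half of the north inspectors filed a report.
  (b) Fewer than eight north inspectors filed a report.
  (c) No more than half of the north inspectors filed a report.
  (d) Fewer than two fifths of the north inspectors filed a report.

|A| = 16, |A ∩ B| = 8, |A ∖ B| = 8.
(a) |A ∩ B| < |A ∖ B|: fails.
(b) |A ∩ B| < 8: fails.
(c) |A ∩ B| ≤ |A ∖ B|: holds.
(d) |A ∩ B| / |A| < 2/5: fails.

(c)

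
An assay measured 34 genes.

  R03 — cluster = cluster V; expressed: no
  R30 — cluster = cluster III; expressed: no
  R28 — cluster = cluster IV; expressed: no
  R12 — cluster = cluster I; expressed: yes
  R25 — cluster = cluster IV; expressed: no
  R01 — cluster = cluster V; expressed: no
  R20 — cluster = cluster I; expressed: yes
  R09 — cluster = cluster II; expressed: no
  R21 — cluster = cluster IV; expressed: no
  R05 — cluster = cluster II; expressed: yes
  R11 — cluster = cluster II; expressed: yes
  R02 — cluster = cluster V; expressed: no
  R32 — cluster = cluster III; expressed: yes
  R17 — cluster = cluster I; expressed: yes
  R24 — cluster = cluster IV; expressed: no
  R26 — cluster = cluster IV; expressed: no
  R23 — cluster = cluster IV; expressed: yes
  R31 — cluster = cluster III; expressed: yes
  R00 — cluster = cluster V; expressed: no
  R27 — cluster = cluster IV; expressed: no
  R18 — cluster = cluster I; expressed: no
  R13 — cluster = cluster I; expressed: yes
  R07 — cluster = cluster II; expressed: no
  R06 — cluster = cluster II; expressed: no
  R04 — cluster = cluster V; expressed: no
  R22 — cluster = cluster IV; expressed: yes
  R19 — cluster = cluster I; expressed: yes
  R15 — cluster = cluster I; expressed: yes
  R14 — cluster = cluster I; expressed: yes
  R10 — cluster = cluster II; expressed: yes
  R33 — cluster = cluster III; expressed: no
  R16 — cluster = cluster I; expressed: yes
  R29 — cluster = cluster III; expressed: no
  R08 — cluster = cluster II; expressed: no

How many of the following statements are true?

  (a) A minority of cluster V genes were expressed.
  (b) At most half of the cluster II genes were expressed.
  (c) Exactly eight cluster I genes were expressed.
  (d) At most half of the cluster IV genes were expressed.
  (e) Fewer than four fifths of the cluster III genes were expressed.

5

(a) cluster V: |A| = 5, |A ∩ B| = 0; needs |A ∩ B| < |A ∖ B| — true.
(b) cluster II: |A| = 7, |A ∩ B| = 3; needs |A ∩ B| ≤ |A ∖ B| — true.
(c) cluster I: |A| = 9, |A ∩ B| = 8; needs |A ∩ B| = 8 — true.
(d) cluster IV: |A| = 8, |A ∩ B| = 2; needs |A ∩ B| ≤ |A ∖ B| — true.
(e) cluster III: |A| = 5, |A ∩ B| = 2; needs |A ∩ B| / |A| < 4/5 — true.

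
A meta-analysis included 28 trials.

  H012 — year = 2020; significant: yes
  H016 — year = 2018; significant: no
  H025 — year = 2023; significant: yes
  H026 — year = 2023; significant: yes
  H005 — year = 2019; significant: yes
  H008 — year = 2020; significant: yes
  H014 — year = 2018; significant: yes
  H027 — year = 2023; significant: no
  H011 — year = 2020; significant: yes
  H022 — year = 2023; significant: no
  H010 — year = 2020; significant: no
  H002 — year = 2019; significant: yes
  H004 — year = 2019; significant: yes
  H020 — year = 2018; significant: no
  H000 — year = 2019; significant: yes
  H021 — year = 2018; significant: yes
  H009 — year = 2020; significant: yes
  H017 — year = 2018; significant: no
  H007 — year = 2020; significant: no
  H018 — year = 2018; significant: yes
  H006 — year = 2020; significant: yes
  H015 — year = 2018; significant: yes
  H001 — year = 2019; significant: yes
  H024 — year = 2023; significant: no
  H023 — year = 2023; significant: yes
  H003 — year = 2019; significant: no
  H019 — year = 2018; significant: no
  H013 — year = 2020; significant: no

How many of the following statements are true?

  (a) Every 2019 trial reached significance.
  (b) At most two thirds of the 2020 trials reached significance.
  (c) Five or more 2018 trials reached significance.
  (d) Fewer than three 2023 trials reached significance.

1

(a) 2019: |A| = 6, |A ∩ B| = 5; needs A ⊆ B, i.e. every element of A is in B (|A ∖ B| = 0) — false.
(b) 2020: |A| = 8, |A ∩ B| = 5; needs |A ∩ B| / |A| ≤ 2/3 — true.
(c) 2018: |A| = 8, |A ∩ B| = 4; needs |A ∩ B| ≥ 5 — false.
(d) 2023: |A| = 6, |A ∩ B| = 3; needs |A ∩ B| < 3 — false.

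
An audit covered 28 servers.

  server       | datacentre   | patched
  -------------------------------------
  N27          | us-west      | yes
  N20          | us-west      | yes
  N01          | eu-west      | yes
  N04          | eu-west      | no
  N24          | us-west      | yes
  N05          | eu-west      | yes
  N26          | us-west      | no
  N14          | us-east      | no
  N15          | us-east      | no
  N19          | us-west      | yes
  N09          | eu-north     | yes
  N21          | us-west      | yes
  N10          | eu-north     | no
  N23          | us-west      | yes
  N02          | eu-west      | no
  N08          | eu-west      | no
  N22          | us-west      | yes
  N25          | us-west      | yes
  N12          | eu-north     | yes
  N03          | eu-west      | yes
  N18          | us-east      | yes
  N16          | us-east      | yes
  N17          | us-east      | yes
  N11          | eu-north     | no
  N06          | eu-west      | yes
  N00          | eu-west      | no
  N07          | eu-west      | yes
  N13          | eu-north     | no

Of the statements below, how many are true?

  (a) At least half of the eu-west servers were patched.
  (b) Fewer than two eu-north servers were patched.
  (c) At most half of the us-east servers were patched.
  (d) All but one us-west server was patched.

(a) eu-west: |A| = 9, |A ∩ B| = 5; needs |A ∩ B| ≥ |A ∖ B| — true.
(b) eu-north: |A| = 5, |A ∩ B| = 2; needs |A ∩ B| < 2 — false.
(c) us-east: |A| = 5, |A ∩ B| = 3; needs |A ∩ B| ≤ |A ∖ B| — false.
(d) us-west: |A| = 9, |A ∩ B| = 8; needs |A ∖ B| = 1 — true.

2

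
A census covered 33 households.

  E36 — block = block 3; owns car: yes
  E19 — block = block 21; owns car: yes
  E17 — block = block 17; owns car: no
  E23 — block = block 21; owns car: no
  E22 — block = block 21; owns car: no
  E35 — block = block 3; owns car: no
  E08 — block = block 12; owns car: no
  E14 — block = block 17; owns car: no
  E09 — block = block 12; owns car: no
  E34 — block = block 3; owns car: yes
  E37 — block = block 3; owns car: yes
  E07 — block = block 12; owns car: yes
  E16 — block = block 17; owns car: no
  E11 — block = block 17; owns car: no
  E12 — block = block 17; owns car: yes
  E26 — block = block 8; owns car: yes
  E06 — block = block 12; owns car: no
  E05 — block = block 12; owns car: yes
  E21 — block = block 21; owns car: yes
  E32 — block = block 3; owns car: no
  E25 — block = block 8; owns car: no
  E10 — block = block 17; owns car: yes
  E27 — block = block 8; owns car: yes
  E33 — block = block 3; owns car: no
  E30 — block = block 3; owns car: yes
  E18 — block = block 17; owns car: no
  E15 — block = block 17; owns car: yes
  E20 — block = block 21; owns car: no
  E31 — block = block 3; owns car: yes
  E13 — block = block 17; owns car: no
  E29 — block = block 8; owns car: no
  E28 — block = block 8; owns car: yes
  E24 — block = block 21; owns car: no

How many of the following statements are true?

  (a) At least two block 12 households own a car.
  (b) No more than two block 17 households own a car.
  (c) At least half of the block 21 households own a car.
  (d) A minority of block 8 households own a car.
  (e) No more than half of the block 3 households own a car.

(a) block 12: |A| = 5, |A ∩ B| = 2; needs |A ∩ B| ≥ 2 — true.
(b) block 17: |A| = 9, |A ∩ B| = 3; needs |A ∩ B| ≤ 2 — false.
(c) block 21: |A| = 6, |A ∩ B| = 2; needs |A ∩ B| ≥ |A ∖ B| — false.
(d) block 8: |A| = 5, |A ∩ B| = 3; needs |A ∩ B| < |A ∖ B| — false.
(e) block 3: |A| = 8, |A ∩ B| = 5; needs |A ∩ B| ≤ |A ∖ B| — false.

1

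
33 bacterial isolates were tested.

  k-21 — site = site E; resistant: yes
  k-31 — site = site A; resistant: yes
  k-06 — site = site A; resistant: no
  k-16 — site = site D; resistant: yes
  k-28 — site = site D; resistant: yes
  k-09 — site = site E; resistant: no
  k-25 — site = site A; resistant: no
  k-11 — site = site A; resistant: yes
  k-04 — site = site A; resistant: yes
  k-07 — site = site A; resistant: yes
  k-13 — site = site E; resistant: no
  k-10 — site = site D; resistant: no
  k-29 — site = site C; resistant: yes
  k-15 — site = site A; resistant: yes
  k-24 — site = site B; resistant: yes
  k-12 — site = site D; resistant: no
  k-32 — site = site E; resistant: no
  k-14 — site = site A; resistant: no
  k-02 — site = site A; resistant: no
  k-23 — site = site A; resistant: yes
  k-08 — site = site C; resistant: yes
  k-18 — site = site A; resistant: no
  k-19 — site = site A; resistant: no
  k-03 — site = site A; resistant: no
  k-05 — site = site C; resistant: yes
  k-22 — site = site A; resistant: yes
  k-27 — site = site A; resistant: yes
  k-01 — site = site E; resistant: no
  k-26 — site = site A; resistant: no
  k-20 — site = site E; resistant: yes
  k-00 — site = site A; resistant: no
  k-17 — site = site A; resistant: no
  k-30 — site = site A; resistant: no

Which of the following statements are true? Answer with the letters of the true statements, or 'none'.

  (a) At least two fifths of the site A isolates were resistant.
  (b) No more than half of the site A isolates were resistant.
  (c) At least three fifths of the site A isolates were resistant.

|A| = 19, |A ∩ B| = 8, |A ∖ B| = 11.
(a) |A ∩ B| / |A| ≥ 2/5: holds.
(b) |A ∩ B| ≤ |A ∖ B|: holds.
(c) |A ∩ B| / |A| ≥ 3/5: fails.

(a), (b)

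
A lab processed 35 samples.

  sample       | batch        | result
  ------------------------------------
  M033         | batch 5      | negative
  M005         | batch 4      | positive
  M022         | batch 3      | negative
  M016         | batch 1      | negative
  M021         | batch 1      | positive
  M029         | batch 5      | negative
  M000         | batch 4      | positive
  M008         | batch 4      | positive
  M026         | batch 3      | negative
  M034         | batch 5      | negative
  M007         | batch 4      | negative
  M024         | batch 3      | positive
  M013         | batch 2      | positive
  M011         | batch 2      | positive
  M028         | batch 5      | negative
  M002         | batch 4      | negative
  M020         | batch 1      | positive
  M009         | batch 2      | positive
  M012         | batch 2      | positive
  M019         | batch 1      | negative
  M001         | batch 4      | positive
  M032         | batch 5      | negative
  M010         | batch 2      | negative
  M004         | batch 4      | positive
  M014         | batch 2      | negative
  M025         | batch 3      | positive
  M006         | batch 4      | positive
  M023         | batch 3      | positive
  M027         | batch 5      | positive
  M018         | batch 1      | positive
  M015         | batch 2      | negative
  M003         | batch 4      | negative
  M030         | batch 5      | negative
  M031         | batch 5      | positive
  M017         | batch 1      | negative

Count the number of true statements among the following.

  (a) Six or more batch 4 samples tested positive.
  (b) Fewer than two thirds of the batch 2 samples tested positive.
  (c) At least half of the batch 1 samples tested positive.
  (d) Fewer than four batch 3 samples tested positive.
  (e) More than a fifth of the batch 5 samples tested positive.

(a) batch 4: |A| = 9, |A ∩ B| = 6; needs |A ∩ B| ≥ 6 — true.
(b) batch 2: |A| = 7, |A ∩ B| = 4; needs |A ∩ B| / |A| < 2/3 — true.
(c) batch 1: |A| = 6, |A ∩ B| = 3; needs |A ∩ B| ≥ |A ∖ B| — true.
(d) batch 3: |A| = 5, |A ∩ B| = 3; needs |A ∩ B| < 4 — true.
(e) batch 5: |A| = 8, |A ∩ B| = 2; needs |A ∩ B| / |A| > 1/5 — true.

5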